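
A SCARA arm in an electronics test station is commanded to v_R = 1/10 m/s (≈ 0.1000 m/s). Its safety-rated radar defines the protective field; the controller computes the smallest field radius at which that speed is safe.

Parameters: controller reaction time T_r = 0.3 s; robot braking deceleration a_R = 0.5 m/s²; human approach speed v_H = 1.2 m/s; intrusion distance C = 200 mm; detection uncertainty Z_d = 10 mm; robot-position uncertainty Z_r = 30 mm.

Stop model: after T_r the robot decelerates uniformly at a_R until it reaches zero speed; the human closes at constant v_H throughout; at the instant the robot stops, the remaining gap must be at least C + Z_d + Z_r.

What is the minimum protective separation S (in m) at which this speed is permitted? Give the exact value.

S_min = 22/25 m = 0.8800 m

T_s = v_R/a_R = (1/10)/(1/2) = 0.2000 s
robot covers v_R·T_r = 0.1000·0.3000 = 0.0300 m before braking
braking distance = 0.1000²/(2·0.5000) = 0.0100 m
human closes 1.2000·0.5000 = 0.6000 m
C+Z_d+Z_r = 0.2000+0.0100+0.0300 = 0.2400 m
S_min ≈ 0.0300+0.0100+0.6000+0.2400  ⇒  S_min = 22/25 m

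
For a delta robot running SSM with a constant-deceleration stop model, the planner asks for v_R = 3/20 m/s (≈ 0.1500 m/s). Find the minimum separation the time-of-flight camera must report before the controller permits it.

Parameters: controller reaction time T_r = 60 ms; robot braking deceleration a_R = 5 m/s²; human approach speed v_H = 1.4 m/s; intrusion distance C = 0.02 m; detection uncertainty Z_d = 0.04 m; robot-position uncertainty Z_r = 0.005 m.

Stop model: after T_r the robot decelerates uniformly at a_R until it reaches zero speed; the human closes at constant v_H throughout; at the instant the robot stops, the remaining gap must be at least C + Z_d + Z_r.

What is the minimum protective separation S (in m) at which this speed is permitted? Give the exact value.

S_min = 809/4000 m = 0.2023 m

T_s = v_R/a_R = (3/20)/5 = 0.0300 s
robot in T_r: 0.1500·0.0600 = 0.0090 m
braking distance = 0.1500²/(2·5.0000) = 0.0022 m
human closes 1.4000·0.0900 = 0.1260 m
C+Z_d+Z_r = 0.0200+0.0400+0.0050 = 0.0650 m
S_min ≈ 0.0090+0.0022+0.1260+0.0650  ⇒  S_min = 809/4000 m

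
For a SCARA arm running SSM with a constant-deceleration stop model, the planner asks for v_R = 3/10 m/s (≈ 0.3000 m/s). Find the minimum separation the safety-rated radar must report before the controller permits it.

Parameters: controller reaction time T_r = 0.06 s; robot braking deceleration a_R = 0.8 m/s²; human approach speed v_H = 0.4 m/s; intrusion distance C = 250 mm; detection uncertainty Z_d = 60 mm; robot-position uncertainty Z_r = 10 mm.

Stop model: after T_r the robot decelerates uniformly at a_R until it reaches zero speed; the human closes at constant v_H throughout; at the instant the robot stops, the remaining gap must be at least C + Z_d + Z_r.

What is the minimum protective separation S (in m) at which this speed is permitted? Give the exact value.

T_s = v_R/a_R = (3/10)/(4/5) = 0.3750 s
robot in T_r: 0.3000·0.0600 = 0.0180 m
braking distance = 0.3000²/(2·0.8000) = 0.0563 m
human over T_r+T_s: 0.4000·(0.0600+0.3750) = 0.1740 m
margins: 0.2500+0.0600+0.0100 = 0.3200 m
S_min ≈ 0.0180+0.0563+0.1740+0.3200  ⇒  S_min = 2273/4000 m

S_min = 2273/4000 m = 0.5683 m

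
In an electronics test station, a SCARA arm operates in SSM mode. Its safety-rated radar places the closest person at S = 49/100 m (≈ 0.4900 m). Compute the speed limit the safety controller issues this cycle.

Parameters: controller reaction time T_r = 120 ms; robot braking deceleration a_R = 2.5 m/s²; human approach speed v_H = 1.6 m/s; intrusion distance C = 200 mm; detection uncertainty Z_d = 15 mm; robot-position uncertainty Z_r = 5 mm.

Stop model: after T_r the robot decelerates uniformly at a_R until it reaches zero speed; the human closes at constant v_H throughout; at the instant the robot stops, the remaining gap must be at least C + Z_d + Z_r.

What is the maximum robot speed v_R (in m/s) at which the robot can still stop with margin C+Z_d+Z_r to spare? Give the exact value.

v_R_max = 1/10 m/s = 0.1000 m/s

collect terms ⇒ (1/5)·v_R² + (19/25)·v_R + (-39/500) = 0
  disc = (19/25)² − 4·(1/5)·(-39/500) = 16/25 ; √disc = 4/5
  v_R = (−(19/25) + 4/5) / (2·(1/5)) = 1/10 m/s
check:
T_s = v_R/a_R = (1/10)/(5/2) = 0.0400 s
robot in T_r: 0.1000·0.1200 = 0.0120 m
robot covers 0.1000·0.0400 − ½·2.5000·0.0400² = 0.0020 m while stopping
person approaches 1.6000·(0.1200+0.0400) = 0.2560 m
residual clearance needed = 0.2000+0.0150+0.0050 = 0.2200 m
sum ≈ 0.0120+0.0020+0.2560+0.2200 ≈ 0.4900 m = S ✓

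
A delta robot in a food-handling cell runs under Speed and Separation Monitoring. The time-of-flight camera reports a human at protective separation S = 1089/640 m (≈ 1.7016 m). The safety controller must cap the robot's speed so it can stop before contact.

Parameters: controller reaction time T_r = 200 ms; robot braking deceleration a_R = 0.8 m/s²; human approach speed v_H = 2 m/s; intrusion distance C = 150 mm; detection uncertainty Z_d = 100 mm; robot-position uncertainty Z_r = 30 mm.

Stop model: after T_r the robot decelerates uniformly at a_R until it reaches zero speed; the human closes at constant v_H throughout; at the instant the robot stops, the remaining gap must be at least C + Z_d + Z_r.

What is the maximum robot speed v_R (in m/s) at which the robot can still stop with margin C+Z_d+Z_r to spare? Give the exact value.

quadratic (5/8)·v² + (27/10)·v + (-3269/3200) = 0
  disc = (27/10)² − 4·(5/8)·(-3269/3200) = 63001/6400 ; √disc = 251/80
  v_R = (−(27/10) + 251/80) / (2·(5/8)) = 7/20 m/s
check:
braking lasts T_s = (7/20)/(4/5) = 0.4375 s
reaction-phase robot travel = 0.3500·0.2000 = 0.0700 m
robot under decel: 0.3500²/(2·0.8000) = 0.0766 m
human closes 2.0000·0.6375 = 1.2750 m
residual clearance needed = 0.1500+0.1000+0.0300 = 0.2800 m
sum ≈ 0.0700+0.0766+1.2750+0.2800 ≈ 1.7016 m = S ✓

v_R_max = 7/20 m/s = 0.3500 m/s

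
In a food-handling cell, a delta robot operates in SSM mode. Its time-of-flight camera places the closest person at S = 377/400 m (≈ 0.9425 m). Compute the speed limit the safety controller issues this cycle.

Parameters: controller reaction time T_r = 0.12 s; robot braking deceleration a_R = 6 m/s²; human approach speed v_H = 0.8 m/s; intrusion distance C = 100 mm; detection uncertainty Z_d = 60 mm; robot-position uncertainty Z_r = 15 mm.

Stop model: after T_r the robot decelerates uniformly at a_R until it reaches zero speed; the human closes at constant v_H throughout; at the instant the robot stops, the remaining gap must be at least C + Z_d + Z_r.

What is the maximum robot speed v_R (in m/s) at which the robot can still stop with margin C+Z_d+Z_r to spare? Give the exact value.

v_R_max = 17/10 m/s = 1.7000 m/s

quadratic (1/12)·v² + (19/75)·v + (-1343/2000) = 0
  disc = (19/75)² − 4·(1/12)·(-1343/2000) = 25921/90000 ; √disc = 161/300
  v_R = (−(19/75) + 161/300) / (2·(1/12)) = 17/10 m/s
check:
stop time T_s = (17/10)/6 = 0.2833 s
reaction-phase robot travel = 1.7000·0.1200 = 0.2040 m
robot covers 1.7000·0.2833 − ½·6.0000·0.2833² = 0.2408 m while stopping
human closes 0.8000·0.4033 = 0.3227 m
margins: 0.1000+0.0600+0.0150 = 0.1750 m
sum ≈ 0.2040+0.2408+0.3227+0.1750 ≈ 0.9425 m = S ✓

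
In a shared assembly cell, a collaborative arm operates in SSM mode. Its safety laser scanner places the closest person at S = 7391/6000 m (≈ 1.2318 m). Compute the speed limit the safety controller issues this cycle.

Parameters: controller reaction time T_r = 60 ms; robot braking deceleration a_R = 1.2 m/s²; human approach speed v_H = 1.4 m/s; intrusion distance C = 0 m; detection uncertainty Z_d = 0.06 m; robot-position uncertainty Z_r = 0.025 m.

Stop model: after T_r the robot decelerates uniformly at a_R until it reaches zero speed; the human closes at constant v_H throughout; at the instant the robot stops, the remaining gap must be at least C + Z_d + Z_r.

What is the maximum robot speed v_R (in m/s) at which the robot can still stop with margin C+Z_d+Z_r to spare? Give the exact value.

v_R_max = 7/10 m/s = 0.7000 m/s

collect terms ⇒ (5/12)·v_R² + (92/75)·v_R + (-6377/6000) = 0
  disc = (92/75)² − 4·(5/12)·(-6377/6000) = 32761/10000 ; √disc = 181/100
  v_R = (−(92/75) + 181/100) / (2·(5/12)) = 7/10 m/s
check:
stop time T_s = (7/10)/(6/5) = 0.5833 s
robot in T_r: 0.7000·0.0600 = 0.0420 m
robot covers 0.7000·0.5833 − ½·1.2000·0.5833² = 0.2042 m while stopping
human over T_r+T_s: 1.4000·(0.0600+0.5833) = 0.9007 m
margins: 0.0000+0.0600+0.0250 = 0.0850 m
sum ≈ 0.0420+0.2042+0.9007+0.0850 ≈ 1.2318 m = S ✓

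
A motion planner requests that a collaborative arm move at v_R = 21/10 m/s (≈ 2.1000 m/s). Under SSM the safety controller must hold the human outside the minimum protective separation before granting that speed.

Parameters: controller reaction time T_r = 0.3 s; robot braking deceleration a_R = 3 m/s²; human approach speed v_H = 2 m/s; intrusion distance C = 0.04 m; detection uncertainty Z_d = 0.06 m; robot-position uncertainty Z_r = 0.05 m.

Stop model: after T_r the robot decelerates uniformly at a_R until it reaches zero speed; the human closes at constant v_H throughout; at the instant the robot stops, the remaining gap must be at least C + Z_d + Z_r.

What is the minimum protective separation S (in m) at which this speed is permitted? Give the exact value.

T_s = v_R/a_R = (21/10)/3 = 0.7000 s
robot covers v_R·T_r = 2.1000·0.3000 = 0.6300 m before braking
robot under decel: 2.1000²/(2·3.0000) = 0.7350 m
human over T_r+T_s: 2.0000·(0.3000+0.7000) = 2.0000 m
margins: 0.0400+0.0600+0.0500 = 0.1500 m
S_min ≈ 0.6300+0.7350+2.0000+0.1500  ⇒  S_min = 703/200 m

S_min = 703/200 m = 3.5150 m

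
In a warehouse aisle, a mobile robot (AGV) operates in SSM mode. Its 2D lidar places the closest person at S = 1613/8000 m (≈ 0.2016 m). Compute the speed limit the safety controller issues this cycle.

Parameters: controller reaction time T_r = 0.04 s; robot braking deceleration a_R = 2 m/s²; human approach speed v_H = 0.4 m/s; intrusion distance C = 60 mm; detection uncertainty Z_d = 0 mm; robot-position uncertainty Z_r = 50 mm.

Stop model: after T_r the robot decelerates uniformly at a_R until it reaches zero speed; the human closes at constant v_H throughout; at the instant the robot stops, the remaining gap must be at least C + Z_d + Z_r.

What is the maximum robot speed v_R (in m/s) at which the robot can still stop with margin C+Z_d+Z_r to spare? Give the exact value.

v_R_max = 1/4 m/s = 0.2500 m/s

quadratic (1/4)·v² + (6/25)·v + (-121/1600) = 0
  disc = (6/25)² − 4·(1/4)·(-121/1600) = 5329/40000 ; √disc = 73/200
  v_R = (−(6/25) + 73/200) / (2·(1/4)) = 1/4 m/s
check:
braking lasts T_s = (1/4)/2 = 0.1250 s
robot covers v_R·T_r = 0.2500·0.0400 = 0.0100 m before braking
robot covers 0.2500·0.1250 − ½·2.0000·0.1250² = 0.0156 m while stopping
human over T_r+T_s: 0.4000·(0.0400+0.1250) = 0.0660 m
margins: 0.0600+0.0000+0.0500 = 0.1100 m
sum ≈ 0.0100+0.0156+0.0660+0.1100 ≈ 0.2016 m = S ✓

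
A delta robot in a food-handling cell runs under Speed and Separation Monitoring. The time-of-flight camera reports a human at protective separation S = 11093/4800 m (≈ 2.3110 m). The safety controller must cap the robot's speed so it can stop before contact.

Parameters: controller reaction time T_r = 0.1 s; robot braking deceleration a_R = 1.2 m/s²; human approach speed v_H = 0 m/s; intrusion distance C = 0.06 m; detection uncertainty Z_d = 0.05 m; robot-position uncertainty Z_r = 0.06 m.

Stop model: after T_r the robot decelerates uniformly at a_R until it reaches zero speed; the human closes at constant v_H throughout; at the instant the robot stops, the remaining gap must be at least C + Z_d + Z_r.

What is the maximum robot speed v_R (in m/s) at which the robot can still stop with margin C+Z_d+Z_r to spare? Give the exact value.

quadratic (5/12)·v² + (1/10)·v + (-10277/4800) = 0
  disc = (1/10)² − 4·(5/12)·(-10277/4800) = 51529/14400 ; √disc = 227/120
  v_R = (−(1/10) + 227/120) / (2·(5/12)) = 43/20 m/s
check:
T_s = v_R/a_R = (43/20)/(6/5) = 1.7917 s
robot in T_r: 2.1500·0.1000 = 0.2150 m
braking distance = 2.1500²/(2·1.2000) = 1.9260 m
person approaches 0.0000·(0.1000+1.7917) = 0.0000 m
residual clearance needed = 0.0600+0.0500+0.0600 = 0.1700 m
sum ≈ 0.2150+1.9260+0.0000+0.1700 ≈ 2.3110 m = S ✓

v_R_max = 43/20 m/s = 2.1500 m/s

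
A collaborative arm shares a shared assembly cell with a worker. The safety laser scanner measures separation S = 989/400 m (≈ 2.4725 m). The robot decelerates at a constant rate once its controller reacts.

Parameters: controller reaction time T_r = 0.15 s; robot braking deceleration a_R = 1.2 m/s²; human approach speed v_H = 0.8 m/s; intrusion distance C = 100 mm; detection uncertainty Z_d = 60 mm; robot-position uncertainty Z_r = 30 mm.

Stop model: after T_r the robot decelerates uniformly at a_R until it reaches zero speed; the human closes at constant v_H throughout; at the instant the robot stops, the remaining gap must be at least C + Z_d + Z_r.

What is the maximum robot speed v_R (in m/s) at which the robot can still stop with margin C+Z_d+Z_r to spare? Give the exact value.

collect terms ⇒ (5/12)·v_R² + (49/60)·v_R + (-173/80) = 0
  disc = (49/60)² − 4·(5/12)·(-173/80) = 961/225 ; √disc = 31/15
  v_R = (−(49/60) + 31/15) / (2·(5/12)) = 3/2 m/s
check:
T_s = v_R/a_R = (3/2)/(6/5) = 1.2500 s
robot in T_r: 1.5000·0.1500 = 0.2250 m
braking distance = 1.5000²/(2·1.2000) = 0.9375 m
person approaches 0.8000·(0.1500+1.2500) = 1.1200 m
C+Z_d+Z_r = 0.1000+0.0600+0.0300 = 0.1900 m
sum ≈ 0.2250+0.9375+1.1200+0.1900 ≈ 2.4725 m = S ✓

v_R_max = 3/2 m/s = 1.5000 m/s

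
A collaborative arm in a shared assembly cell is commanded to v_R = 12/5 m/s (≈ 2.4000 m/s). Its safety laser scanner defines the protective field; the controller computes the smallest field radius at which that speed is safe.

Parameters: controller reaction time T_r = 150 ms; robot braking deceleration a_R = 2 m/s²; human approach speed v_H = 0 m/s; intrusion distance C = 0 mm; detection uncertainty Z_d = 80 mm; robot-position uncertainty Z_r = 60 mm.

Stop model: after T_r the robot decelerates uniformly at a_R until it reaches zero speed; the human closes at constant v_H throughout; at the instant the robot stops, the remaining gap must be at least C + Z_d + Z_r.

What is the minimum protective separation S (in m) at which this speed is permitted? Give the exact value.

S_min = 97/50 m = 1.9400 m

stop time T_s = (12/5)/2 = 1.2000 s
reaction-phase robot travel = 2.4000·0.1500 = 0.3600 m
braking distance = 2.4000²/(2·2.0000) = 1.4400 m
human over T_r+T_s: 0.0000·(0.1500+1.2000) = 0.0000 m
C+Z_d+Z_r = 0.0000+0.0800+0.0600 = 0.1400 m
S_min ≈ 0.3600+1.4400+0.0000+0.1400  ⇒  S_min = 97/50 m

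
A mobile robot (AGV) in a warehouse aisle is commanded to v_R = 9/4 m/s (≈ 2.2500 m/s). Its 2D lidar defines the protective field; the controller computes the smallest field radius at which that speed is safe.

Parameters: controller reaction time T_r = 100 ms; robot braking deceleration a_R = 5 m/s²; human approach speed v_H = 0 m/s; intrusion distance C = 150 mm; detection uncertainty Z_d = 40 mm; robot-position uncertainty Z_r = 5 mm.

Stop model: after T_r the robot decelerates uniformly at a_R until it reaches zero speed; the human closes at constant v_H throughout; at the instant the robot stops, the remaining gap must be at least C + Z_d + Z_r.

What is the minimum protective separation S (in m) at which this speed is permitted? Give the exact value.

S_min = 741/800 m = 0.9263 m

T_s = v_R/a_R = (9/4)/5 = 0.4500 s
robot covers v_R·T_r = 2.2500·0.1000 = 0.2250 m before braking
robot under decel: 2.2500²/(2·5.0000) = 0.5062 m
human closes 0.0000·0.5500 = 0.0000 m
margins: 0.1500+0.0400+0.0050 = 0.1950 m
S_min ≈ 0.2250+0.5062+0.0000+0.1950  ⇒  S_min = 741/800 m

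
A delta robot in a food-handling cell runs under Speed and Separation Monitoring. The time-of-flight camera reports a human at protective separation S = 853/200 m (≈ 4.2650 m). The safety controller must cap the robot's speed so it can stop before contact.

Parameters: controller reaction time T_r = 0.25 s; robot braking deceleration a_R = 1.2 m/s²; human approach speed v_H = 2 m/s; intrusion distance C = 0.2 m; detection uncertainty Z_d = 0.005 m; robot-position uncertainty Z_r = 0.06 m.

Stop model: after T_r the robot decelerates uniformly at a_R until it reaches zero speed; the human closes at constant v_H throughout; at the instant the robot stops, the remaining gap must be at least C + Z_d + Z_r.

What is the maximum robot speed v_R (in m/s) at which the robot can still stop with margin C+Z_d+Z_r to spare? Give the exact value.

collect terms ⇒ (5/12)·v_R² + (23/12)·v_R + (-7/2) = 0
  disc = (23/12)² − 4·(5/12)·(-7/2) = 1369/144 ; √disc = 37/12
  v_R = (−(23/12) + 37/12) / (2·(5/12)) = 7/5 m/s
check:
braking lasts T_s = (7/5)/(6/5) = 1.1667 s
robot in T_r: 1.4000·0.2500 = 0.3500 m
robot under decel: 1.4000²/(2·1.2000) = 0.8167 m
human closes 2.0000·1.4167 = 2.8333 m
residual clearance needed = 0.2000+0.0050+0.0600 = 0.2650 m
sum ≈ 0.3500+0.8167+2.8333+0.2650 ≈ 4.2650 m = S ✓

v_R_max = 7/5 m/s = 1.4000 m/s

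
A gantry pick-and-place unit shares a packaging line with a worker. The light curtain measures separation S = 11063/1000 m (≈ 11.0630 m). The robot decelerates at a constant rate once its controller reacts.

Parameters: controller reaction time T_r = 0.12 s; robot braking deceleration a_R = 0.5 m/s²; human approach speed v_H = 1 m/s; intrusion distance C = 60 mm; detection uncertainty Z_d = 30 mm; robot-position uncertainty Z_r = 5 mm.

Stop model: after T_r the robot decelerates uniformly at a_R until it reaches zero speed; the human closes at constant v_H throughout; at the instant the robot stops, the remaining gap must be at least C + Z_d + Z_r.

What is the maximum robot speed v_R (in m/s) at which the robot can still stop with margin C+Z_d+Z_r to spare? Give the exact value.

quadratic (1)·v² + (53/25)·v + (-1356/125) = 0
  disc = (53/25)² − 4·(1)·(-1356/125) = 29929/625 ; √disc = 173/25
  v_R = (−(53/25) + 173/25) / (2·(1)) = 12/5 m/s
check:
T_s = v_R/a_R = (12/5)/(1/2) = 4.8000 s
robot in T_r: 2.4000·0.1200 = 0.2880 m
robot under decel: 2.4000²/(2·0.5000) = 5.7600 m
person approaches 1.0000·(0.1200+4.8000) = 4.9200 m
residual clearance needed = 0.0600+0.0300+0.0050 = 0.0950 m
sum ≈ 0.2880+5.7600+4.9200+0.0950 ≈ 11.0630 m = S ✓

v_R_max = 12/5 m/s = 2.4000 m/s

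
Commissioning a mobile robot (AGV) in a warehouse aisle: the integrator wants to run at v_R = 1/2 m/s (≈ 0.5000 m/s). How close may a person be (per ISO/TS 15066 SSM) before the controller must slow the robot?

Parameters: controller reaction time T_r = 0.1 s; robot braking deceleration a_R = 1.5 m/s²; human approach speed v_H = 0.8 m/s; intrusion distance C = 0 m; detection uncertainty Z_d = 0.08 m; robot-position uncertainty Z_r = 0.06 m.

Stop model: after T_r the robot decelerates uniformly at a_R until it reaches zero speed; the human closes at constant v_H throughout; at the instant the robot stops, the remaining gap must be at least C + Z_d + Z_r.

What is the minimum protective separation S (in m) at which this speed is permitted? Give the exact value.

S_min = 31/50 m = 0.6200 m

braking lasts T_s = (1/2)/(3/2) = 0.3333 s
reaction-phase robot travel = 0.5000·0.1000 = 0.0500 m
robot under decel: 0.5000²/(2·1.5000) = 0.0833 m
human over T_r+T_s: 0.8000·(0.1000+0.3333) = 0.3467 m
margins: 0.0000+0.0800+0.0600 = 0.1400 m
S_min ≈ 0.0500+0.0833+0.3467+0.1400  ⇒  S_min = 31/50 m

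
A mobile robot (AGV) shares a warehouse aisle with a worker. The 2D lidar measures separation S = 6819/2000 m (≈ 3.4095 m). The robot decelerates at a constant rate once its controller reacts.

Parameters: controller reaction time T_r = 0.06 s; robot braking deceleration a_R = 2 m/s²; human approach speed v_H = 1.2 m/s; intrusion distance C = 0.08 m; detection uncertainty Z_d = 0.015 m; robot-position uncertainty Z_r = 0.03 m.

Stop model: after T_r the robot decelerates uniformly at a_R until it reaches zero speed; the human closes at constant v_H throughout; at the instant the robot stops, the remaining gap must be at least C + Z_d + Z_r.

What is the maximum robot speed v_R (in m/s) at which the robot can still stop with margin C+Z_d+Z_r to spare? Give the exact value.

at the boundary: (1/4)·v² + (33/50)·v + (-257/80) = 0
  disc = (33/50)² − 4·(1/4)·(-257/80) = 36481/10000 ; √disc = 191/100
  v_R = (−(33/50) + 191/100) / (2·(1/4)) = 5/2 m/s
check:
stop time T_s = (5/2)/2 = 1.2500 s
reaction-phase robot travel = 2.5000·0.0600 = 0.1500 m
robot covers 2.5000·1.2500 − ½·2.0000·1.2500² = 1.5625 m while stopping
human closes 1.2000·1.3100 = 1.5720 m
C+Z_d+Z_r = 0.0800+0.0150+0.0300 = 0.1250 m
sum ≈ 0.1500+1.5625+1.5720+0.1250 ≈ 3.4095 m = S ✓

v_R_max = 5/2 m/s = 2.5000 m/s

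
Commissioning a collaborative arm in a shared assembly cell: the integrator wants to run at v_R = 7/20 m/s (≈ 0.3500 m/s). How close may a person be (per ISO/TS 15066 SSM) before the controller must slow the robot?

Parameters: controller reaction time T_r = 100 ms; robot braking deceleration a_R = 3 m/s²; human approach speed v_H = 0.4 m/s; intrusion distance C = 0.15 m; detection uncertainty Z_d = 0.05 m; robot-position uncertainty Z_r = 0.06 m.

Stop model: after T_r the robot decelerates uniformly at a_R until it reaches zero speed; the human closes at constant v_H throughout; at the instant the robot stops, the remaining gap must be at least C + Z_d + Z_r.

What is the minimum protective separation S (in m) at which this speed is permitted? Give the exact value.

S_min = 193/480 m = 0.4021 m

stop time T_s = (7/20)/3 = 0.1167 s
robot covers v_R·T_r = 0.3500·0.1000 = 0.0350 m before braking
robot under decel: 0.3500²/(2·3.0000) = 0.0204 m
human closes 0.4000·0.2167 = 0.0867 m
margins: 0.1500+0.0500+0.0600 = 0.2600 m
S_min ≈ 0.0350+0.0204+0.0867+0.2600  ⇒  S_min = 193/480 m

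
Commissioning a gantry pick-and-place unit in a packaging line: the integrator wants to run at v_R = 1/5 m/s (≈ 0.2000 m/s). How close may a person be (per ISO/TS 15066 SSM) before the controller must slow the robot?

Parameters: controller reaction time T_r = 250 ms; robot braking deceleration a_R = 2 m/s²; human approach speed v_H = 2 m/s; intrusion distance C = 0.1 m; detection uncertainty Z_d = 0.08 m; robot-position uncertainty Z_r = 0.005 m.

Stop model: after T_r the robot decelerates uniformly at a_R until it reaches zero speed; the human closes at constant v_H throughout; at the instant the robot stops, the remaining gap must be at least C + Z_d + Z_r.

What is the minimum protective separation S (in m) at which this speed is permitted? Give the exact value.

S_min = 189/200 m = 0.9450 m

T_s = v_R/a_R = (1/5)/2 = 0.1000 s
robot in T_r: 0.2000·0.2500 = 0.0500 m
robot covers 0.2000·0.1000 − ½·2.0000·0.1000² = 0.0100 m while stopping
human over T_r+T_s: 2.0000·(0.2500+0.1000) = 0.7000 m
margins: 0.1000+0.0800+0.0050 = 0.1850 m
S_min ≈ 0.0500+0.0100+0.7000+0.1850  ⇒  S_min = 189/200 m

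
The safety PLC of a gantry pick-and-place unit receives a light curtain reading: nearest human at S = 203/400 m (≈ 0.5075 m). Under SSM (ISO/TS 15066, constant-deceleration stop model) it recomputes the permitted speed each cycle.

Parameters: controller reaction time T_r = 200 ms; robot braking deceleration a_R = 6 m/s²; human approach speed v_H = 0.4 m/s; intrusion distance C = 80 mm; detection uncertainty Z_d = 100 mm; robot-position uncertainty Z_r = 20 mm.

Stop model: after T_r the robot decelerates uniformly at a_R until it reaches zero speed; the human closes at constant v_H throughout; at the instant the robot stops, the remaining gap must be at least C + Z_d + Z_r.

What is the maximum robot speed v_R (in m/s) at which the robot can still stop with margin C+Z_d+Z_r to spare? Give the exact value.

v_R_max = 7/10 m/s = 0.7000 m/s

collect terms ⇒ (1/12)·v_R² + (4/15)·v_R + (-91/400) = 0
  disc = (4/15)² − 4·(1/12)·(-91/400) = 529/3600 ; √disc = 23/60
  v_R = (−(4/15) + 23/60) / (2·(1/12)) = 7/10 m/s
check:
braking lasts T_s = (7/10)/6 = 0.1167 s
robot in T_r: 0.7000·0.2000 = 0.1400 m
robot covers 0.7000·0.1167 − ½·6.0000·0.1167² = 0.0408 m while stopping
person approaches 0.4000·(0.2000+0.1167) = 0.1267 m
C+Z_d+Z_r = 0.0800+0.1000+0.0200 = 0.2000 m
sum ≈ 0.1400+0.0408+0.1267+0.2000 ≈ 0.5075 m = S ✓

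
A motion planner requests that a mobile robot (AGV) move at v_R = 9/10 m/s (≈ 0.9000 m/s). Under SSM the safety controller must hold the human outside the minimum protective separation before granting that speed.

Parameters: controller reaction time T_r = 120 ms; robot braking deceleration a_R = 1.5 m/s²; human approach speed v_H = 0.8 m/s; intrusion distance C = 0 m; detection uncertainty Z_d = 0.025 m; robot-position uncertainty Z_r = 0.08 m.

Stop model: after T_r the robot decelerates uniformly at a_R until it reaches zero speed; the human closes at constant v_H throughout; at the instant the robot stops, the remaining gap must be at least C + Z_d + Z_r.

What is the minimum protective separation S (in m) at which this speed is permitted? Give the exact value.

S_min = 1059/1000 m = 1.0590 m

T_s = v_R/a_R = (9/10)/(3/2) = 0.6000 s
reaction-phase robot travel = 0.9000·0.1200 = 0.1080 m
robot covers 0.9000·0.6000 − ½·1.5000·0.6000² = 0.2700 m while stopping
human over T_r+T_s: 0.8000·(0.1200+0.6000) = 0.5760 m
residual clearance needed = 0.0000+0.0250+0.0800 = 0.1050 m
S_min ≈ 0.1080+0.2700+0.5760+0.1050  ⇒  S_min = 1059/1000 m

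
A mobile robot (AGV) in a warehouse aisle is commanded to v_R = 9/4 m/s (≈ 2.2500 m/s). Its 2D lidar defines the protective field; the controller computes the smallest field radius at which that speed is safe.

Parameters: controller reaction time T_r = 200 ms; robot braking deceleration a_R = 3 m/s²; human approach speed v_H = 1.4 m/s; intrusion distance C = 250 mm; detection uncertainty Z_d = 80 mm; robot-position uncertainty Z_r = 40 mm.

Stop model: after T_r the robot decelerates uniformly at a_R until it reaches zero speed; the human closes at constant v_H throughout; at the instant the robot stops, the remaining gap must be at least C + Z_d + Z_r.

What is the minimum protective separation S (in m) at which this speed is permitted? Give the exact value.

S_min = 479/160 m = 2.9937 m

T_s = v_R/a_R = (9/4)/3 = 0.7500 s
robot in T_r: 2.2500·0.2000 = 0.4500 m
robot covers 2.2500·0.7500 − ½·3.0000·0.7500² = 0.8438 m while stopping
human over T_r+T_s: 1.4000·(0.2000+0.7500) = 1.3300 m
margins: 0.2500+0.0800+0.0400 = 0.3700 m
S_min ≈ 0.4500+0.8438+1.3300+0.3700  ⇒  S_min = 479/160 m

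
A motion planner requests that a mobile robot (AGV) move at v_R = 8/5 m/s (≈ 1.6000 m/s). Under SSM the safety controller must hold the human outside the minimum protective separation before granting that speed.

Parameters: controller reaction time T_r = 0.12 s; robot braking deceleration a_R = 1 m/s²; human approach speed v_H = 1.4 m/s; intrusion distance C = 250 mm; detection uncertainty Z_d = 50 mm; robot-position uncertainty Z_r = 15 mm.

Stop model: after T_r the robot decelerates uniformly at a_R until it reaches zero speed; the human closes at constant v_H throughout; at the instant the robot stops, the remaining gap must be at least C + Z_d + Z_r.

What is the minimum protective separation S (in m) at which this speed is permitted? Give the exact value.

S_min = 839/200 m = 4.1950 m

braking lasts T_s = (8/5)/1 = 1.6000 s
robot in T_r: 1.6000·0.1200 = 0.1920 m
robot covers 1.6000·1.6000 − ½·1.0000·1.6000² = 1.2800 m while stopping
human closes 1.4000·1.7200 = 2.4080 m
C+Z_d+Z_r = 0.2500+0.0500+0.0150 = 0.3150 m
S_min ≈ 0.1920+1.2800+2.4080+0.3150  ⇒  S_min = 839/200 m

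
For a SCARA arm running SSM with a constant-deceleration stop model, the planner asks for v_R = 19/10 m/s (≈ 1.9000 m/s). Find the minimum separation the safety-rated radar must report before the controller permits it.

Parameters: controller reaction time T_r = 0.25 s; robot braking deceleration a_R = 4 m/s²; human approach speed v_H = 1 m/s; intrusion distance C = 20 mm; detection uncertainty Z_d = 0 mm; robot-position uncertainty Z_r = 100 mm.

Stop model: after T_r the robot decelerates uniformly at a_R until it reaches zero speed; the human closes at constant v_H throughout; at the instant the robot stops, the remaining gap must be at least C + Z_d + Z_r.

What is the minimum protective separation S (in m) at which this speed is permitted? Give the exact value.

braking lasts T_s = (19/10)/4 = 0.4750 s
robot covers v_R·T_r = 1.9000·0.2500 = 0.4750 m before braking
braking distance = 1.9000²/(2·4.0000) = 0.4512 m
human closes 1.0000·0.7250 = 0.7250 m
C+Z_d+Z_r = 0.0200+0.0000+0.1000 = 0.1200 m
S_min ≈ 0.4750+0.4512+0.7250+0.1200  ⇒  S_min = 1417/800 m

S_min = 1417/800 m = 1.7712 m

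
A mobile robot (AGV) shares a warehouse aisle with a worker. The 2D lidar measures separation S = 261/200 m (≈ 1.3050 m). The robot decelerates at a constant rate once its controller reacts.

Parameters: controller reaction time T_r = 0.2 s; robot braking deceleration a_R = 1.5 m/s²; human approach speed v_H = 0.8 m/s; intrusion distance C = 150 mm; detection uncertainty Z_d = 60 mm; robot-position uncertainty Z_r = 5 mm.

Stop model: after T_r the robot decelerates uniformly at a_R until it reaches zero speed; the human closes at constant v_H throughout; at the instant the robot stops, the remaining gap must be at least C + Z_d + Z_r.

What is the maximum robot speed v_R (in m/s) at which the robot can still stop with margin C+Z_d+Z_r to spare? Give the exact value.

collect terms ⇒ (1/3)·v_R² + (11/15)·v_R + (-93/100) = 0
  disc = (11/15)² − 4·(1/3)·(-93/100) = 16/9 ; √disc = 4/3
  v_R = (−(11/15) + 4/3) / (2·(1/3)) = 9/10 m/s
check:
braking lasts T_s = (9/10)/(3/2) = 0.6000 s
robot covers v_R·T_r = 0.9000·0.2000 = 0.1800 m before braking
robot under decel: 0.9000²/(2·1.5000) = 0.2700 m
human closes 0.8000·0.8000 = 0.6400 m
margins: 0.1500+0.0600+0.0050 = 0.2150 m
sum ≈ 0.1800+0.2700+0.6400+0.2150 ≈ 1.3050 m = S ✓

v_R_max = 9/10 m/s = 0.9000 m/s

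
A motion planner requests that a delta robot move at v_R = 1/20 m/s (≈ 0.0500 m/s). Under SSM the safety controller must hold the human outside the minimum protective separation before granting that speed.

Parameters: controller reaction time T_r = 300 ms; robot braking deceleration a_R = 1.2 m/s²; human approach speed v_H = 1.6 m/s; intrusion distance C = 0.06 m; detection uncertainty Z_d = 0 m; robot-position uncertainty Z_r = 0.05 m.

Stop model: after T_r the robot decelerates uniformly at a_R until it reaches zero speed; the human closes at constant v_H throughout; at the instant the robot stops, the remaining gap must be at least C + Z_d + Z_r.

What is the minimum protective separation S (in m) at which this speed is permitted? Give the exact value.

stop time T_s = (1/20)/(6/5) = 0.0417 s
reaction-phase robot travel = 0.0500·0.3000 = 0.0150 m
braking distance = 0.0500²/(2·1.2000) = 0.0010 m
human closes 1.6000·0.3417 = 0.5467 m
margins: 0.0600+0.0000+0.0500 = 0.1100 m
S_min ≈ 0.0150+0.0010+0.5467+0.1100  ⇒  S_min = 3229/4800 m

S_min = 3229/4800 m = 0.6727 m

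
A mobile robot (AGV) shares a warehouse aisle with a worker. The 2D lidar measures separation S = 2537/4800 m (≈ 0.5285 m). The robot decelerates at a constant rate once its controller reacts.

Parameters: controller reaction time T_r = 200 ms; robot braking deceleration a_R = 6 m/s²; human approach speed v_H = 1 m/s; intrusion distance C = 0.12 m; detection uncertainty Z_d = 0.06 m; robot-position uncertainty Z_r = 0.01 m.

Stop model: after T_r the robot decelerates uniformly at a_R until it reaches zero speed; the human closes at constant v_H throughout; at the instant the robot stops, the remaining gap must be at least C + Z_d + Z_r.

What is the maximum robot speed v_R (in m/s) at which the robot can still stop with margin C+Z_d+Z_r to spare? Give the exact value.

v_R_max = 7/20 m/s = 0.3500 m/s

quadratic (1/12)·v² + (11/30)·v + (-133/960) = 0
  disc = (11/30)² − 4·(1/12)·(-133/960) = 289/1600 ; √disc = 17/40
  v_R = (−(11/30) + 17/40) / (2·(1/12)) = 7/20 m/s
check:
stop time T_s = (7/20)/6 = 0.0583 s
robot in T_r: 0.3500·0.2000 = 0.0700 m
robot under decel: 0.3500²/(2·6.0000) = 0.0102 m
human closes 1.0000·0.2583 = 0.2583 m
C+Z_d+Z_r = 0.1200+0.0600+0.0100 = 0.1900 m
sum ≈ 0.0700+0.0102+0.2583+0.1900 ≈ 0.5285 m = S ✓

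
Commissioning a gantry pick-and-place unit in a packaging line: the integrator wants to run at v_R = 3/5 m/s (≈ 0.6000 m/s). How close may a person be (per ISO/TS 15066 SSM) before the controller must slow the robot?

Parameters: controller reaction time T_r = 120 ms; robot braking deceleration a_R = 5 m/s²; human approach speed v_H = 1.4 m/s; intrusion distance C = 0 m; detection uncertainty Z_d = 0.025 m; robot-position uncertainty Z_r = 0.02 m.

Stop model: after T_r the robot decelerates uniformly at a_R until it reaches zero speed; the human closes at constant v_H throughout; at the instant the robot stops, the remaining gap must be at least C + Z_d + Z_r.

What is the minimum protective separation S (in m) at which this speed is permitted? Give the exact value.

S_min = 489/1000 m = 0.4890 m

T_s = v_R/a_R = (3/5)/5 = 0.1200 s
robot in T_r: 0.6000·0.1200 = 0.0720 m
braking distance = 0.6000²/(2·5.0000) = 0.0360 m
human over T_r+T_s: 1.4000·(0.1200+0.1200) = 0.3360 m
margins: 0.0000+0.0250+0.0200 = 0.0450 m
S_min ≈ 0.0720+0.0360+0.3360+0.0450  ⇒  S_min = 489/1000 m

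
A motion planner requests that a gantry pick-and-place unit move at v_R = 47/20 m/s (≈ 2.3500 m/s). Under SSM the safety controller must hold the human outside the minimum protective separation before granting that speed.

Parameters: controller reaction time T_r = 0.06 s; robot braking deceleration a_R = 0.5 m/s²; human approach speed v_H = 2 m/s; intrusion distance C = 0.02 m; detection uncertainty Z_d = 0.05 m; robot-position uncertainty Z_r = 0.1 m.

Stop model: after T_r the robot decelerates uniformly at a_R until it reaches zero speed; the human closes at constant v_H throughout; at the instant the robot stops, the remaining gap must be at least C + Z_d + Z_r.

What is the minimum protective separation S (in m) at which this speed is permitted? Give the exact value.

braking lasts T_s = (47/20)/(1/2) = 4.7000 s
robot covers v_R·T_r = 2.3500·0.0600 = 0.1410 m before braking
robot covers 2.3500·4.7000 − ½·0.5000·4.7000² = 5.5225 m while stopping
person approaches 2.0000·(0.0600+4.7000) = 9.5200 m
margins: 0.0200+0.0500+0.1000 = 0.1700 m
S_min ≈ 0.1410+5.5225+9.5200+0.1700  ⇒  S_min = 30707/2000 m

S_min = 30707/2000 m = 15.3535 m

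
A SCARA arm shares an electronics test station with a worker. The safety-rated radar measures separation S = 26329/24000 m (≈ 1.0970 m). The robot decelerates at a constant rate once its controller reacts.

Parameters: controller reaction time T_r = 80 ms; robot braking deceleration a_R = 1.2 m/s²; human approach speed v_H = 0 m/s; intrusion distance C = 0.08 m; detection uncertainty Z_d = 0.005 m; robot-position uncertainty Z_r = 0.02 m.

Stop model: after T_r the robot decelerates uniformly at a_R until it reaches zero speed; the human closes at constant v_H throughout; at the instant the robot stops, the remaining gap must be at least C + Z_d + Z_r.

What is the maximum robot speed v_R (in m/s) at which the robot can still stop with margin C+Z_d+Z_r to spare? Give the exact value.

quadratic (5/12)·v² + (2/25)·v + (-23809/24000) = 0
  disc = (2/25)² − 4·(5/12)·(-23809/24000) = 597529/360000 ; √disc = 773/600
  v_R = (−(2/25) + 773/600) / (2·(5/12)) = 29/20 m/s
check:
T_s = v_R/a_R = (29/20)/(6/5) = 1.2083 s
robot covers v_R·T_r = 1.4500·0.0800 = 0.1160 m before braking
robot under decel: 1.4500²/(2·1.2000) = 0.8760 m
human closes 0.0000·1.2883 = 0.0000 m
C+Z_d+Z_r = 0.0800+0.0050+0.0200 = 0.1050 m
sum ≈ 0.1160+0.8760+0.0000+0.1050 ≈ 1.0970 m = S ✓

v_R_max = 29/20 m/s = 1.4500 m/s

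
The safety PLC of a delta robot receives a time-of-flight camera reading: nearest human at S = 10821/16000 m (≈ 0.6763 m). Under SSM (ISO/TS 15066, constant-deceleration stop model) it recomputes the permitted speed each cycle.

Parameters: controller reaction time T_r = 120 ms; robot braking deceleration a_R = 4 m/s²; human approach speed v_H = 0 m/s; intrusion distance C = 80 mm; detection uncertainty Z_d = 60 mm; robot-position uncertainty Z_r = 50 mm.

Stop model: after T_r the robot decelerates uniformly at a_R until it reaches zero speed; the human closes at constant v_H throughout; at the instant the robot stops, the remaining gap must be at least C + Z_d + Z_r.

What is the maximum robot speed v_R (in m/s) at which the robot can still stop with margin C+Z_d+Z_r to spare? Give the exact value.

v_R_max = 31/20 m/s = 1.5500 m/s

at the boundary: (1/8)·v² + (3/25)·v + (-7781/16000) = 0
  disc = (3/25)² − 4·(1/8)·(-7781/16000) = 41209/160000 ; √disc = 203/400
  v_R = (−(3/25) + 203/400) / (2·(1/8)) = 31/20 m/s
check:
braking lasts T_s = (31/20)/4 = 0.3875 s
robot in T_r: 1.5500·0.1200 = 0.1860 m
braking distance = 1.5500²/(2·4.0000) = 0.3003 m
human closes 0.0000·0.5075 = 0.0000 m
residual clearance needed = 0.0800+0.0600+0.0500 = 0.1900 m
sum ≈ 0.1860+0.3003+0.0000+0.1900 ≈ 0.6763 m = S ✓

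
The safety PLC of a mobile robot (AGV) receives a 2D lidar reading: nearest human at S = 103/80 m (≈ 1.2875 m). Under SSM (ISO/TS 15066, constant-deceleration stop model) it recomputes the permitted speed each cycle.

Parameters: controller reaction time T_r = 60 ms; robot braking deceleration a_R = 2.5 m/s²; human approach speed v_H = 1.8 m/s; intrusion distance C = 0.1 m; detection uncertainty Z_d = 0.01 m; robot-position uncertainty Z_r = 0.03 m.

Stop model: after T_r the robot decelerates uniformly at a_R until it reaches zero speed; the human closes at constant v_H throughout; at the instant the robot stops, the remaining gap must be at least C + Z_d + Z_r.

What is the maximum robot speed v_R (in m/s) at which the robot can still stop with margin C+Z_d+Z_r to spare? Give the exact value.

collect terms ⇒ (1/5)·v_R² + (39/50)·v_R + (-2079/2000) = 0
  disc = (39/50)² − 4·(1/5)·(-2079/2000) = 36/25 ; √disc = 6/5
  v_R = (−(39/50) + 6/5) / (2·(1/5)) = 21/20 m/s
check:
T_s = v_R/a_R = (21/20)/(5/2) = 0.4200 s
robot covers v_R·T_r = 1.0500·0.0600 = 0.0630 m before braking
braking distance = 1.0500²/(2·2.5000) = 0.2205 m
human closes 1.8000·0.4800 = 0.8640 m
residual clearance needed = 0.1000+0.0100+0.0300 = 0.1400 m
sum ≈ 0.0630+0.2205+0.8640+0.1400 ≈ 1.2875 m = S ✓

v_R_max = 21/20 m/s = 1.0500 m/s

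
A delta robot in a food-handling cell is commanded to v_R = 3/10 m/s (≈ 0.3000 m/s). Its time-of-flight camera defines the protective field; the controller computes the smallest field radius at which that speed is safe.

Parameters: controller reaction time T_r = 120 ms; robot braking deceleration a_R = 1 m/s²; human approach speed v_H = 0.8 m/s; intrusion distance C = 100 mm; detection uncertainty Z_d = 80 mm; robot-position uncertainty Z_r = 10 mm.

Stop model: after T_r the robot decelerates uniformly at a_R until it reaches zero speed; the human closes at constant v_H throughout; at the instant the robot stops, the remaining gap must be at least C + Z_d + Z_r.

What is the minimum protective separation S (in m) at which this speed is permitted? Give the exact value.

stop time T_s = (3/10)/1 = 0.3000 s
robot covers v_R·T_r = 0.3000·0.1200 = 0.0360 m before braking
robot under decel: 0.3000²/(2·1.0000) = 0.0450 m
human closes 0.8000·0.4200 = 0.3360 m
residual clearance needed = 0.1000+0.0800+0.0100 = 0.1900 m
S_min ≈ 0.0360+0.0450+0.3360+0.1900  ⇒  S_min = 607/1000 m

S_min = 607/1000 m = 0.6070 m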